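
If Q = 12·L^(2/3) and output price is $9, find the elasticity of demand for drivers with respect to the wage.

MP_L = (2/3)·12·L^(-1/3), so P·MP_L = w gives 72·L^(-1/3) = w.
Solving, L(w) = (72/w)^(3). This is a constant-elasticity form: L ∝ w^(−3), so ε = −3.

ε = -3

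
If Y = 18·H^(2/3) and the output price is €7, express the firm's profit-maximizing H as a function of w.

MP_H = (2/3)·18·H^(-1/3) = 12·H^(-1/3).
Setting P·MP_H = w: 84·H^(-1/3) = w.
Solving for H: H^(-1/3) = w/84, so H = (84/w)^(3).

H(w) = 592704/w³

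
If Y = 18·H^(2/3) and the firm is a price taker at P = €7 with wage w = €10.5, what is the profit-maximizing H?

MP_H = (2/3)·18·H^(-1/3) = 12·H^(-1/3).
Profit maximization for a price taker requires P·MP_H = w: 7·12·H^(-1/3) = 10.5.
So H^(-1/3) = 0.125, which gives H = 512.

H* = 512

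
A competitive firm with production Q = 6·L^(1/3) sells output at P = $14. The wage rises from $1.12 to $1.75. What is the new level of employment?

L* = 64

From P·MP_L = w with MP_L = 2·L^(-2/3), the labor demand is L(w) = (28/w)^(3/2).
At w = 1.12: L = 125. At w = 1.75: L = 64.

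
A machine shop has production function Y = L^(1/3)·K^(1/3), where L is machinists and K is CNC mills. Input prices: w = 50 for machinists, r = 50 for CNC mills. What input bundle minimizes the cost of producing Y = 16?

Cost minimization requires the marginal rate of technical substitution to equal the input-price ratio: MP_L/MP_K = w/r.
Here MP_L/MP_K = (1/3)·(K/L)/(1/3) = (K/L). Setting this equal to 50/50 = 1 gives K = L.
Substituting into Y = 16: L^(1/3)·(L)^(1/3) = 16.
Solving, L = 64 and K = 64.

L* = 64, K* = 64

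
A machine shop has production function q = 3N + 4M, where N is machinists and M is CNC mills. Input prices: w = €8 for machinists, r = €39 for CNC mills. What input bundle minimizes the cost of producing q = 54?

N* = 18, M* = 0

The inputs are perfect substitutes, so the firm uses whichever has the lower cost per unit of output.
Cost per unit of output via N is w/3 = 8/3; via M it is r/4 = 9.75. N is cheaper.
Producing q = 54 with N alone: N = 18, M = 0.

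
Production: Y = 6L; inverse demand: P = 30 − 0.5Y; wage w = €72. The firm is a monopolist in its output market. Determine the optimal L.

Marginal revenue from the inverse demand is MR = 30 − Y.
The marginal product is MP_L = 6.
A monopolist hires until marginal revenue product equals the wage: MR·MP_L = w.
(30 − 6L)·6 = 72, so L = 3.

L* = 3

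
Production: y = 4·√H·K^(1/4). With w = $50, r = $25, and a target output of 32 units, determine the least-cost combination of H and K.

H* = 16, K* = 16

Cost minimization requires the marginal rate of technical substitution to equal the input-price ratio: MP_H/MP_K = w/r.
Here MP_H/MP_K = (1/2)·(K/H)/(1/4) = 2·(K/H). Setting this equal to 50/25 = 2 gives K = H.
Substituting into y = 32: 4·H^(1/2)·(H)^(1/4) = 32.
Solving, H = 16 and K = 16.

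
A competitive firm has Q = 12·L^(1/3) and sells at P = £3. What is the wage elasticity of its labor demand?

MP_L = (1/3)·12·L^(-2/3), so P·MP_L = w gives 12·L^(-2/3) = w.
Solving, L(w) = (12/w)^(3/2). This is a constant-elasticity form: L ∝ w^(−3/2), so ε = −3/2.

ε = -1.5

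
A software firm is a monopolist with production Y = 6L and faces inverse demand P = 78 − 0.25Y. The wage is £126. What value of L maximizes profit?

Marginal revenue from the inverse demand is MR = 78 − 0.5Y.
The marginal product is MP_L = 6.
A monopolist hires until marginal revenue product equals the wage: MR·MP_L = w.
(78 − 3L)·6 = 126, so L = 19.

L* = 19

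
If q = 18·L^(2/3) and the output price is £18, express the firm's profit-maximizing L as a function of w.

MP_L = (2/3)·18·L^(-1/3) = 12·L^(-1/3).
Setting P·MP_L = w: 216·L^(-1/3) = w.
Solving for L: L^(-1/3) = w/216, so L = (216/w)^(3).

L(w) = (216/w)^(3)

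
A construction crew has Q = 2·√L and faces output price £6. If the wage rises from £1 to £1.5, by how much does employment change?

From P·MP_L = w with MP_L = L^(-1/2), the labor demand is L(w) = (6/w)^(2).
At w = 1: L = 36. At w = 1.5: L = 16.
ΔL = 16 − 36 = -20.

ΔL = -20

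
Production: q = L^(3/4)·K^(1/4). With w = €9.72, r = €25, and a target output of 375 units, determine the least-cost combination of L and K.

Cost minimization requires the marginal rate of technical substitution to equal the input-price ratio: MP_L/MP_K = w/r.
Here MP_L/MP_K = (3/4)·(K/L)/(1/4) = 3·(K/L). Setting this equal to 9.72/25 = 0.3888 gives K = 0.1296L.
Substituting into q = 375: L^(3/4)·(0.1296L)^(1/4) = 375.
Solving, L = 625 and K = 81.

L* = 625, K* = 81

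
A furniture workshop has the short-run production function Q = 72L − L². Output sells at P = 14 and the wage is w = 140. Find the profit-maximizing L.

L* = 31

The marginal product of L is MP_L = 72 − 2L.
A price-taking firm hires until the value of the marginal product equals the wage: P·MP_L = w, so 14·(72 − 2L) = 140.
Then 72 − 2L = 10, giving L = 31.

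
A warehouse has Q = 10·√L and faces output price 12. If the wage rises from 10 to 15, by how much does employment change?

From P·MP_L = w with MP_L = 5·L^(-1/2), the labor demand is L(w) = (60/w)^(2).
At w = 10: L = 36. At w = 15: L = 16.
ΔL = 16 − 36 = -20.

ΔL = -20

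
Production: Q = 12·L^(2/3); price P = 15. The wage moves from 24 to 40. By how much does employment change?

From P·MP_L = w with MP_L = 8·L^(-1/3), the labor demand is L(w) = (120/w)^(3).
At w = 24: L = 125. At w = 40: L = 27.
ΔL = 27 − 125 = -98.

ΔL = -98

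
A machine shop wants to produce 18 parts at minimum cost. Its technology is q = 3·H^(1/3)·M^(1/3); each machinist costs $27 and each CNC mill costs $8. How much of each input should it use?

H* = 8, M* = 27

Cost minimization requires the marginal rate of technical substitution to equal the input-price ratio: MP_H/MP_M = w/r.
Here MP_H/MP_M = (1/3)·(M/H)/(1/3) = (M/H). Setting this equal to 27/8 = 3.375 gives M = 3.375H.
Substituting into q = 18: 3·H^(1/3)·(3.375H)^(1/3) = 18.
Solving, H = 8 and M = 27.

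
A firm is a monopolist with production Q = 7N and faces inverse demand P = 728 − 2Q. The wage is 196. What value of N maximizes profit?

N* = 25

Marginal revenue from the inverse demand is MR = 728 − 4Q.
The marginal product is MP_N = 7.
A monopolist hires until marginal revenue product equals the wage: MR·MP_N = w.
(728 − 28N)·7 = 196, so N = 25.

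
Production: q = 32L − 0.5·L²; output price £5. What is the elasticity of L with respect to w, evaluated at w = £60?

From P·MP_L = w with MP_L = 32 − L, labor demand is L(w) = 32 − w/5.
dL/dw = −1/(5) = -0.2.
At w = 60, L = 20, so ε = (dL/dw)·(w/L) = (-0.2)·(60/20) = -0.6.

ε = -0.6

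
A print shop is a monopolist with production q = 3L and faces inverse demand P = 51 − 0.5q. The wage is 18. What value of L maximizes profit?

L* = 15

Marginal revenue from the inverse demand is MR = 51 − q.
The marginal product is MP_L = 3.
A monopolist hires until marginal revenue product equals the wage: MR·MP_L = w.
(51 − 3L)·3 = 18, so L = 15.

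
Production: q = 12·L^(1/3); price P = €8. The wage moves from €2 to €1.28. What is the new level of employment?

L* = 125

From P·MP_L = w with MP_L = 4·L^(-2/3), the labor demand is L(w) = (32/w)^(3/2).
At w = 2: L = 64. At w = 1.28: L = 125.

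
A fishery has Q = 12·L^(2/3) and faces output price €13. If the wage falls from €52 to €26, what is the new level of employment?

L* = 64

From P·MP_L = w with MP_L = 8·L^(-1/3), the labor demand is L(w) = (104/w)^(3).
At w = 52: L = 8. At w = 26: L = 64.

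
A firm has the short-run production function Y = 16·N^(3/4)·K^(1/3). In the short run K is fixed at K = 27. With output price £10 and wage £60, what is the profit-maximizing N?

With K = 27, MP_N = (3/4)·16·N^(-1/4)·27^(1/3) = 36·N^(-1/4).
Profit maximization for a price taker requires P·MP_N = w: 10·36·N^(-1/4) = 60.
So N^(-1/4) = 1/6, which gives N = 1296.

N* = 1296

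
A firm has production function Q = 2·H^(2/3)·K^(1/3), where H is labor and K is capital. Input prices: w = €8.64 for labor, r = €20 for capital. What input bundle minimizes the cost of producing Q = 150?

Cost minimization requires the marginal rate of technical substitution to equal the input-price ratio: MP_H/MP_K = w/r.
Here MP_H/MP_K = (2/3)·(K/H)/(1/3) = 2·(K/H). Setting this equal to 8.64/20 = 0.432 gives K = 0.216H.
Substituting into Q = 150: 2·H^(2/3)·(0.216H)^(1/3) = 150.
Solving, H = 125 and K = 27.

H* = 125, K* = 27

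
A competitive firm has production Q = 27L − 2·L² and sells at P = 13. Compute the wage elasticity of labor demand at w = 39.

ε = -0.125

From P·MP_L = w with MP_L = 27 − 4L, labor demand is L(w) = (27 − w/13)/4.
dL/dw = −1/(52) = -1/52.
At w = 39, L = 6, so ε = (dL/dw)·(w/L) = (-1/52)·(39/6) = -0.125.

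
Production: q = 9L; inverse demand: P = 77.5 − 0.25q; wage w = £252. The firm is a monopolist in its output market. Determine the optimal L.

L* = 11

Marginal revenue from the inverse demand is MR = 77.5 − 0.5q.
The marginal product is MP_L = 9.
A monopolist hires until marginal revenue product equals the wage: MR·MP_L = w.
(77.5 − 4.5L)·9 = 252, so L = 11.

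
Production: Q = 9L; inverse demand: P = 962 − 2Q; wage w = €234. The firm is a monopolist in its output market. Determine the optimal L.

Marginal revenue from the inverse demand is MR = 962 − 4Q.
The marginal product is MP_L = 9.
A monopolist hires until marginal revenue product equals the wage: MR·MP_L = w.
(962 − 36L)·9 = 234, so L = 26.

L* = 26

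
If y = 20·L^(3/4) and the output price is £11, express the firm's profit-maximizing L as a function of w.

MP_L = (3/4)·20·L^(-1/4) = 15·L^(-1/4).
Setting P·MP_L = w: 165·L^(-1/4) = w.
Solving for L: L^(-1/4) = w/165, so L = (165/w)^(4).

L(w) = (165/w)^(4)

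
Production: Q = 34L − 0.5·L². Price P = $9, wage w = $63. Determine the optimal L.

L* = 27

The marginal product of L is MP_L = 34 − L.
A price-taking firm hires until the value of the marginal product equals the wage: P·MP_L = w, so 9·(34 − L) = 63.
Then 34 − L = 7, giving L = 27.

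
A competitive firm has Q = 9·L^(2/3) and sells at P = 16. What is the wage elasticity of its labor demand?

MP_L = (2/3)·9·L^(-1/3), so P·MP_L = w gives 96·L^(-1/3) = w.
Solving, L(w) = (96/w)^(3). This is a constant-elasticity form: L ∝ w^(−3), so ε = −3.

ε = -3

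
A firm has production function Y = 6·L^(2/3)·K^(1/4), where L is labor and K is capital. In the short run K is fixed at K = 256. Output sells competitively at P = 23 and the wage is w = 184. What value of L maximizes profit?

With K = 256, MP_L = (2/3)·6·L^(-1/3)·256^(1/4) = 16·L^(-1/3).
Profit maximization for a price taker requires P·MP_L = w: 23·16·L^(-1/3) = 184.
So L^(-1/3) = 0.5, which gives L = 8.

L* = 8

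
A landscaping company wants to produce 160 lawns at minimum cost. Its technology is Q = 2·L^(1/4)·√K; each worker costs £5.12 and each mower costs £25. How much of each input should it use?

L* = 625, K* = 256

Cost minimization requires the marginal rate of technical substitution to equal the input-price ratio: MP_L/MP_K = w/r.
Here MP_L/MP_K = (1/4)·(K/L)/(1/2) = 0.5·(K/L). Setting this equal to 5.12/25 = 0.2048 gives K = 0.4096L.
Substituting into Q = 160: 2·L^(1/4)·(0.4096L)^(1/2) = 160.
Solving, L = 625 and K = 256.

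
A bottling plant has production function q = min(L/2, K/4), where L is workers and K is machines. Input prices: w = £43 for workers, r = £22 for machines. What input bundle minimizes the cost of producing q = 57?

L* = 114, K* = 228

With a fixed-proportions technology, the cost-minimizing bundle uses no slack in either input: L/2 = K/4 = q.
So L = 2·57 = 114 and K = 4·57 = 228.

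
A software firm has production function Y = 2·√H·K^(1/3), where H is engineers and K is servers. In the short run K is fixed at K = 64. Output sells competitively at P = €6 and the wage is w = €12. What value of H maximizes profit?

With K = 64, MP_H = (1/2)·2·H^(-1/2)·64^(1/3) = 4·H^(-1/2).
Profit maximization for a price taker requires P·MP_H = w: 6·4·H^(-1/2) = 12.
So H^(-1/2) = 0.5, which gives H = 4.

H* = 4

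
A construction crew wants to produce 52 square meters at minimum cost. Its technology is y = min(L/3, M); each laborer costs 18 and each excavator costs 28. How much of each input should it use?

L* = 156, M* = 52

With a fixed-proportions technology, the cost-minimizing bundle uses no slack in either input: L/3 = M = y.
So L = 3·52 = 156 and M = 52.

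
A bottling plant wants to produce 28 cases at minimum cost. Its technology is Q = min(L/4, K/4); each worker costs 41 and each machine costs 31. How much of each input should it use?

With a fixed-proportions technology, the cost-minimizing bundle uses no slack in either input: L/4 = K/4 = Q.
So L = 4·28 = 112 and K = 4·28 = 112.

L* = 112, K* = 112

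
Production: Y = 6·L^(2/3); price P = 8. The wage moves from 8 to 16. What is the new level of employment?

L* = 8

From P·MP_L = w with MP_L = 4·L^(-1/3), the labor demand is L(w) = (32/w)^(3).
At w = 8: L = 64. At w = 16: L = 8.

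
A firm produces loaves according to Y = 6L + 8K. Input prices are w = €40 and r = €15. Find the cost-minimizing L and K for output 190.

The inputs are perfect substitutes, so the firm uses whichever has the lower cost per unit of output.
Cost per unit of output via L is w/6 = 20/3; via K it is r/8 = 1.875. K is cheaper.
Producing Y = 190 with K alone: L = 0, K = 23.75.

L* = 0, K* = 23.75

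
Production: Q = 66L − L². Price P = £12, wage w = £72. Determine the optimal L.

The marginal product of L is MP_L = 66 − 2L.
A price-taking firm hires until the value of the marginal product equals the wage: P·MP_L = w, so 12·(66 − 2L) = 72.
Then 66 − 2L = 6, giving L = 30.

L* = 30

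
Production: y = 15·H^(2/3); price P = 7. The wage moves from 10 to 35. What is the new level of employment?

From P·MP_H = w with MP_H = 10·H^(-1/3), the labor demand is H(w) = (70/w)^(3).
At w = 10: H = 343. At w = 35: H = 8.

H* = 8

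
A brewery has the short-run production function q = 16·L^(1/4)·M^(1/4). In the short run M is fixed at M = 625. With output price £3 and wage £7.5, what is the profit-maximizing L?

L* = 16

With M = 625, MP_L = (1/4)·16·L^(-3/4)·625^(1/4) = 20·L^(-3/4).
Profit maximization for a price taker requires P·MP_L = w: 3·20·L^(-3/4) = 7.5.
So L^(-3/4) = 0.125, which gives L = 16.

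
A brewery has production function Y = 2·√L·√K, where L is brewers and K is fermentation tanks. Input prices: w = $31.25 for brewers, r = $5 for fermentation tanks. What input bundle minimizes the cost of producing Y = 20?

Cost minimization requires the marginal rate of technical substitution to equal the input-price ratio: MP_L/MP_K = w/r.
Here MP_L/MP_K = (1/2)·(K/L)/(1/2) = (K/L). Setting this equal to 31.25/5 = 6.25 gives K = 6.25L.
Substituting into Y = 20: 2·L^(1/2)·(6.25L)^(1/2) = 20.
Solving, L = 4 and K = 25.

L* = 4, K* = 25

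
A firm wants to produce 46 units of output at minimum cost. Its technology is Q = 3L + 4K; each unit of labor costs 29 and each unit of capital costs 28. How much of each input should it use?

The inputs are perfect substitutes, so the firm uses whichever has the lower cost per unit of output.
Cost per unit of output via L is w/3 = 29/3; via K it is r/4 = 7. K is cheaper.
Producing Q = 46 with K alone: L = 0, K = 11.5.

L* = 0, K* = 11.5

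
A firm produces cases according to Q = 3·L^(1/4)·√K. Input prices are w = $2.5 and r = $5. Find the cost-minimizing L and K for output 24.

Cost minimization requires the marginal rate of technical substitution to equal the input-price ratio: MP_L/MP_K = w/r.
Here MP_L/MP_K = (1/4)·(K/L)/(1/2) = 0.5·(K/L). Setting this equal to 2.5/5 = 0.5 gives K = L.
Substituting into Q = 24: 3·L^(1/4)·(L)^(1/2) = 24.
Solving, L = 16 and K = 16.

L* = 16, K* = 16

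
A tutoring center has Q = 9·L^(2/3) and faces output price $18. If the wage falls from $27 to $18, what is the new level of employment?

L* = 216

From P·MP_L = w with MP_L = 6·L^(-1/3), the labor demand is L(w) = (108/w)^(3).
At w = 27: L = 64. At w = 18: L = 216.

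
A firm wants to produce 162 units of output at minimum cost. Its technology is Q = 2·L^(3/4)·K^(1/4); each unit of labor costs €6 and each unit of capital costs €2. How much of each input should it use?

Cost minimization requires the marginal rate of technical substitution to equal the input-price ratio: MP_L/MP_K = w/r.
Here MP_L/MP_K = (3/4)·(K/L)/(1/4) = 3·(K/L). Setting this equal to 6/2 = 3 gives K = L.
Substituting into Q = 162: 2·L^(3/4)·(L)^(1/4) = 162.
Solving, L = 81 and K = 81.

L* = 81, K* = 81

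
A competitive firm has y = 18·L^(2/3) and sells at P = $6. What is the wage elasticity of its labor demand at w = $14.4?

ε = -3

MP_L = (2/3)·18·L^(-1/3), so P·MP_L = w gives 72·L^(-1/3) = w.
Solving, L(w) = (72/w)^(3). This is a constant-elasticity form: L ∝ w^(−3), so ε = −3.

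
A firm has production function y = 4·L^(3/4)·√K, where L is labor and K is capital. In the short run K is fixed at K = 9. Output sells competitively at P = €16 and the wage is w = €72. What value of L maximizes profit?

With K = 9, MP_L = (3/4)·4·L^(-1/4)·9^(1/2) = 9·L^(-1/4).
Profit maximization for a price taker requires P·MP_L = w: 16·9·L^(-1/4) = 72.
So L^(-1/4) = 0.5, which gives L = 16.

L* = 16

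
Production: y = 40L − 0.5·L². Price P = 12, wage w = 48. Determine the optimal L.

The marginal product of L is MP_L = 40 − L.
A price-taking firm hires until the value of the marginal product equals the wage: P·MP_L = w, so 12·(40 − L) = 48.
Then 40 − L = 4, giving L = 36.

L* = 36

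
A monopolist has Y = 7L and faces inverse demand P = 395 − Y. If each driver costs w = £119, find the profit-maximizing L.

Marginal revenue from the inverse demand is MR = 395 − 2Y.
The marginal product is MP_L = 7.
A monopolist hires until marginal revenue product equals the wage: MR·MP_L = w.
(395 − 14L)·7 = 119, so L = 27.

L* = 27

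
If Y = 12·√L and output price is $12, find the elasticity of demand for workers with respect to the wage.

MP_L = (1/2)·12·L^(-1/2), so P·MP_L = w gives 72·L^(-1/2) = w.
Solving, L(w) = (72/w)^(2). This is a constant-elasticity form: L ∝ w^(−2), so ε = −2.

ε = -2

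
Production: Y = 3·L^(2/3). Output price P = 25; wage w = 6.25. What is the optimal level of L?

L* = 512

MP_L = (2/3)·3·L^(-1/3) = 2·L^(-1/3).
Profit maximization for a price taker requires P·MP_L = w: 25·2·L^(-1/3) = 6.25.
So L^(-1/3) = 0.125, which gives L = 512.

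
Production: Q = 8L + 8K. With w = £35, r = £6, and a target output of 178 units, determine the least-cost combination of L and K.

L* = 0, K* = 22.25

The inputs are perfect substitutes, so the firm uses whichever has the lower cost per unit of output.
Cost per unit of output via L is w/8 = 4.375; via K it is r/8 = 0.75. K is cheaper.
Producing Q = 178 with K alone: L = 0, K = 22.25.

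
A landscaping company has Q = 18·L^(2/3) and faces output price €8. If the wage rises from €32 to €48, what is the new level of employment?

From P·MP_L = w with MP_L = 12·L^(-1/3), the labor demand is L(w) = (96/w)^(3).
At w = 32: L = 27. At w = 48: L = 8.

L* = 8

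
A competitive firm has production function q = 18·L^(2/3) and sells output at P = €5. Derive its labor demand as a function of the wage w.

L(w) = 216000/w³

MP_L = (2/3)·18·L^(-1/3) = 12·L^(-1/3).
Setting P·MP_L = w: 60·L^(-1/3) = w.
Solving for L: L^(-1/3) = w/60, so L = (60/w)^(3).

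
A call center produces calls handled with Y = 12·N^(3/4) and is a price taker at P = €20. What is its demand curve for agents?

N(w) = (180/w)^(4)

MP_N = (3/4)·12·N^(-1/4) = 9·N^(-1/4).
Setting P·MP_N = w: 180·N^(-1/4) = w.
Solving for N: N^(-1/4) = w/180, so N = (180/w)^(4).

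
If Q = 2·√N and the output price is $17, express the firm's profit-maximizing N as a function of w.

N(w) = 289/w²

MP_N = (1/2)·2·N^(-1/2) = N^(-1/2).
Setting P·MP_N = w: 17·N^(-1/2) = w.
Solving for N: N^(-1/2) = w/17, so N = (17/w)^(2).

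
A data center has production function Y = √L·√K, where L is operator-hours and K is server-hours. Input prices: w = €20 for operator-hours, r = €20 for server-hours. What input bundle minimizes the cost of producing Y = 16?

L* = 16, K* = 16

Cost minimization requires the marginal rate of technical substitution to equal the input-price ratio: MP_L/MP_K = w/r.
Here MP_L/MP_K = (1/2)·(K/L)/(1/2) = (K/L). Setting this equal to 20/20 = 1 gives K = L.
Substituting into Y = 16: L^(1/2)·(L)^(1/2) = 16.
Solving, L = 16 and K = 16.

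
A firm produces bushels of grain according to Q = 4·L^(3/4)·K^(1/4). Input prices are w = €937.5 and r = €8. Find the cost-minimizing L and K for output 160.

L* = 16, K* = 625

Cost minimization requires the marginal rate of technical substitution to equal the input-price ratio: MP_L/MP_K = w/r.
Here MP_L/MP_K = (3/4)·(K/L)/(1/4) = 3·(K/L). Setting this equal to 937.5/8 = 117.1875 gives K = 39.0625L.
Substituting into Q = 160: 4·L^(3/4)·(39.0625L)^(1/4) = 160.
Solving, L = 16 and K = 625.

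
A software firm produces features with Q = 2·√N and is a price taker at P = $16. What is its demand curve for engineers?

N(w) = 256/w²

MP_N = (1/2)·2·N^(-1/2) = N^(-1/2).
Setting P·MP_N = w: 16·N^(-1/2) = w.
Solving for N: N^(-1/2) = w/16, so N = (16/w)^(2).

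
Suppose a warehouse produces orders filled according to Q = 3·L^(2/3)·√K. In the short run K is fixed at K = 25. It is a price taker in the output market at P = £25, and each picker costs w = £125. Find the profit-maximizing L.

With K = 25, MP_L = (2/3)·3·L^(-1/3)·25^(1/2) = 10·L^(-1/3).
Profit maximization for a price taker requires P·MP_L = w: 25·10·L^(-1/3) = 125.
So L^(-1/3) = 0.5, which gives L = 8.

L* = 8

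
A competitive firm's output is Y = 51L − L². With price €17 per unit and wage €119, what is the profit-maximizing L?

L* = 22

The marginal product of L is MP_L = 51 − 2L.
A price-taking firm hires until the value of the marginal product equals the wage: P·MP_L = w, so 17·(51 − 2L) = 119.
Then 51 − 2L = 7, giving L = 22.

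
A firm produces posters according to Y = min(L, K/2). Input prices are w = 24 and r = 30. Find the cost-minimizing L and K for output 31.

L* = 31, K* = 62

With a fixed-proportions technology, the cost-minimizing bundle uses no slack in either input: L = K/2 = Y.
So L = 31 and K = 2·31 = 62.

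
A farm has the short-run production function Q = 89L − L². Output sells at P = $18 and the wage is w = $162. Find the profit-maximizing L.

L* = 40

The marginal product of L is MP_L = 89 − 2L.
A price-taking firm hires until the value of the marginal product equals the wage: P·MP_L = w, so 18·(89 − 2L) = 162.
Then 89 − 2L = 9, giving L = 40.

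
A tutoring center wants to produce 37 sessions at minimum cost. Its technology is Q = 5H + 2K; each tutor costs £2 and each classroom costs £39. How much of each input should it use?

The inputs are perfect substitutes, so the firm uses whichever has the lower cost per unit of output.
Cost per unit of output via H is w/5 = 0.4; via K it is r/2 = 19.5. H is cheaper.
Producing Q = 37 with H alone: H = 7.4, K = 0.

H* = 7.4, K* = 0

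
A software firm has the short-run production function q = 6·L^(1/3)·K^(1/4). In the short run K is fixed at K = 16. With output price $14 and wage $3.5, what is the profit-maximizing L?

L* = 64

With K = 16, MP_L = (1/3)·6·L^(-2/3)·16^(1/4) = 4·L^(-2/3).
Profit maximization for a price taker requires P·MP_L = w: 14·4·L^(-2/3) = 3.5.
So L^(-2/3) = 0.0625, which gives L = 64.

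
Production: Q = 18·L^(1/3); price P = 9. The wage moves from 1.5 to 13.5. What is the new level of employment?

From P·MP_L = w with MP_L = 6·L^(-2/3), the labor demand is L(w) = (54/w)^(3/2).
At w = 1.5: L = 216. At w = 13.5: L = 8.

L* = 8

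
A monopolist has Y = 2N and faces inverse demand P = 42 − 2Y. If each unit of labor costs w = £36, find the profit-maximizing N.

Marginal revenue from the inverse demand is MR = 42 − 4Y.
The marginal product is MP_N = 2.
A monopolist hires until marginal revenue product equals the wage: MR·MP_N = w.
(42 − 8N)·2 = 36, so N = 3.

N* = 3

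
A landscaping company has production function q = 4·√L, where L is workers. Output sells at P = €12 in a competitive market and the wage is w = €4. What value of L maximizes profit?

L* = 36

MP_L = (1/2)·4·L^(-1/2) = 2·L^(-1/2).
Profit maximization for a price taker requires P·MP_L = w: 12·2·L^(-1/2) = 4.
So L^(-1/2) = 1/6, which gives L = 36.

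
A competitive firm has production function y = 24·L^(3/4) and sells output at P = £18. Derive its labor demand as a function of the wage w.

L(w) = (324/w)^(4)

MP_L = (3/4)·24·L^(-1/4) = 18·L^(-1/4).
Setting P·MP_L = w: 324·L^(-1/4) = w.
Solving for L: L^(-1/4) = w/324, so L = (324/w)^(4).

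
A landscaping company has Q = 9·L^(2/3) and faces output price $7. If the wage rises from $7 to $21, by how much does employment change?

ΔL = -208

From P·MP_L = w with MP_L = 6·L^(-1/3), the labor demand is L(w) = (42/w)^(3).
At w = 7: L = 216. At w = 21: L = 8.
ΔL = 8 − 216 = -208.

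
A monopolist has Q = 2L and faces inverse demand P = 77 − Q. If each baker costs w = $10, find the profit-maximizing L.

L* = 18

Marginal revenue from the inverse demand is MR = 77 − 2Q.
The marginal product is MP_L = 2.
A monopolist hires until marginal revenue product equals the wage: MR·MP_L = w.
(77 − 4L)·2 = 10, so L = 18.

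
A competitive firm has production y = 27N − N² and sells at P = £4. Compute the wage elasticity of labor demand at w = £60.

ε = -1.25

From P·MP_N = w with MP_N = 27 − 2N, labor demand is N(w) = (27 − w/4)/2.
dN/dw = −1/(8) = -0.125.
At w = 60, N = 6, so ε = (dN/dw)·(w/N) = (-0.125)·(60/6) = -1.25.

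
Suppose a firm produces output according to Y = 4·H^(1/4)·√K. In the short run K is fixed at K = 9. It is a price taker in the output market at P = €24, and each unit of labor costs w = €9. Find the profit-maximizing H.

H* = 16

With K = 9, MP_H = (1/4)·4·H^(-3/4)·9^(1/2) = 3·H^(-3/4).
Profit maximization for a price taker requires P·MP_H = w: 24·3·H^(-3/4) = 9.
So H^(-3/4) = 0.125, which gives H = 16.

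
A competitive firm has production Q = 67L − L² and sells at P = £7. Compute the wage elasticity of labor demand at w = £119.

ε = -0.34

From P·MP_L = w with MP_L = 67 − 2L, labor demand is L(w) = (67 − w/7)/2.
dL/dw = −1/(14) = -1/14.
At w = 119, L = 25, so ε = (dL/dw)·(w/L) = (-1/14)·(119/25) = -0.34.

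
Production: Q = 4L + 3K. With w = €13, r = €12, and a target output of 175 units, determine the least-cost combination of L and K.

The inputs are perfect substitutes, so the firm uses whichever has the lower cost per unit of output.
Cost per unit of output via L is w/4 = 3.25; via K it is r/3 = 4. L is cheaper.
Producing Q = 175 with L alone: L = 43.75, K = 0.

L* = 43.75, K* = 0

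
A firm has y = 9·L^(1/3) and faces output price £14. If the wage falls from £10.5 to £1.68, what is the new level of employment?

L* = 125

From P·MP_L = w with MP_L = 3·L^(-2/3), the labor demand is L(w) = (42/w)^(3/2).
At w = 10.5: L = 8. At w = 1.68: L = 125.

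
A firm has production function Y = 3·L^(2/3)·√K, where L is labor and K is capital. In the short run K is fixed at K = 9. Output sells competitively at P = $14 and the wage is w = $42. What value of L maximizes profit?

L* = 8

With K = 9, MP_L = (2/3)·3·L^(-1/3)·9^(1/2) = 6·L^(-1/3).
Profit maximization for a price taker requires P·MP_L = w: 14·6·L^(-1/3) = 42.
So L^(-1/3) = 0.5, which gives L = 8.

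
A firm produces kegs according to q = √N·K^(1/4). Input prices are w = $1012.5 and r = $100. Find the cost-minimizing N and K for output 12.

Cost minimization requires the marginal rate of technical substitution to equal the input-price ratio: MP_N/MP_K = w/r.
Here MP_N/MP_K = (1/2)·(K/N)/(1/4) = 2·(K/N). Setting this equal to 1012.5/100 = 10.125 gives K = 5.0625N.
Substituting into q = 12: N^(1/2)·(5.0625N)^(1/4) = 12.
Solving, N = 16 and K = 81.

N* = 16, K* = 81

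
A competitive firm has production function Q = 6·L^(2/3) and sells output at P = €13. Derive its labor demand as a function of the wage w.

L(w) = 140608/w³

MP_L = (2/3)·6·L^(-1/3) = 4·L^(-1/3).
Setting P·MP_L = w: 52·L^(-1/3) = w.
Solving for L: L^(-1/3) = w/52, so L = (52/w)^(3).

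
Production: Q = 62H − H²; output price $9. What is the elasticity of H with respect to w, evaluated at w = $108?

ε = -0.24

From P·MP_H = w with MP_H = 62 − 2H, labor demand is H(w) = (62 − w/9)/2.
dH/dw = −1/(18) = -1/18.
At w = 108, H = 25, so ε = (dH/dw)·(w/H) = (-1/18)·(108/25) = -0.24.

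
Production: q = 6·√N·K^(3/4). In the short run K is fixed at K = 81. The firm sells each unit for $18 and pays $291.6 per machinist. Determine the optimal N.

With K = 81, MP_N = (1/2)·6·N^(-1/2)·81^(3/4) = 81·N^(-1/2).
Profit maximization for a price taker requires P·MP_N = w: 18·81·N^(-1/2) = 291.6.
So N^(-1/2) = 0.2, which gives N = 25.

N* = 25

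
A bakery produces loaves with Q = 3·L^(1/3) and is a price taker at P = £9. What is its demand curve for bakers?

L(w) = (9/w)^(3/2)

MP_L = (1/3)·3·L^(-2/3) = L^(-2/3).
Setting P·MP_L = w: 9·L^(-2/3) = w.
Solving for L: L^(-2/3) = w/9, so L = (9/w)^(3/2).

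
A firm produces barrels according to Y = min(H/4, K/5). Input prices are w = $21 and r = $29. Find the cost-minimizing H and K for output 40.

H* = 160, K* = 200

With a fixed-proportions technology, the cost-minimizing bundle uses no slack in either input: H/4 = K/5 = Y.
So H = 4·40 = 160 and K = 5·40 = 200.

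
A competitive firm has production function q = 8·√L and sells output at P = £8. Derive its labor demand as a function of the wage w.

L(w) = 1024/w²

MP_L = (1/2)·8·L^(-1/2) = 4·L^(-1/2).
Setting P·MP_L = w: 32·L^(-1/2) = w.
Solving for L: L^(-1/2) = w/32, so L = (32/w)^(2).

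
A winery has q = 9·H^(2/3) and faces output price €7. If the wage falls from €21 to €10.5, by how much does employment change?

From P·MP_H = w with MP_H = 6·H^(-1/3), the labor demand is H(w) = (42/w)^(3).
At w = 21: H = 8. At w = 10.5: H = 64.
ΔH = 64 − 8 = 56.

ΔH = 56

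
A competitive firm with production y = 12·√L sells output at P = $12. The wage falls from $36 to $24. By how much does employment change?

From P·MP_L = w with MP_L = 6·L^(-1/2), the labor demand is L(w) = (72/w)^(2).
At w = 36: L = 4. At w = 24: L = 9.
ΔL = 9 − 4 = 5.

ΔL = 5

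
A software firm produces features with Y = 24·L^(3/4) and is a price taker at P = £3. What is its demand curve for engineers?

MP_L = (3/4)·24·L^(-1/4) = 18·L^(-1/4).
Setting P·MP_L = w: 54·L^(-1/4) = w.
Solving for L: L^(-1/4) = w/54, so L = (54/w)^(4).

L(w) = 8503056/w^(4)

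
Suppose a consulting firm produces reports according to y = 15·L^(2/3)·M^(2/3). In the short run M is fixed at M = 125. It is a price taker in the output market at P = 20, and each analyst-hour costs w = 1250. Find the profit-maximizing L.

L* = 64

With M = 125, MP_L = (2/3)·15·L^(-1/3)·125^(2/3) = 250·L^(-1/3).
Profit maximization for a price taker requires P·MP_L = w: 20·250·L^(-1/3) = 1250.
So L^(-1/3) = 0.25, which gives L = 64.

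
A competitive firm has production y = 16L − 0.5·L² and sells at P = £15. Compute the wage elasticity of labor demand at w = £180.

ε = -3

From P·MP_L = w with MP_L = 16 − L, labor demand is L(w) = 16 − w/15.
dL/dw = −1/(15) = -1/15.
At w = 180, L = 4, so ε = (dL/dw)·(w/L) = (-1/15)·(180/4) = -3.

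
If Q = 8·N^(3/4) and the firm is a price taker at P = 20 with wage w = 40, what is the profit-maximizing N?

N* = 81

MP_N = (3/4)·8·N^(-1/4) = 6·N^(-1/4).
Profit maximization for a price taker requires P·MP_N = w: 20·6·N^(-1/4) = 40.
So N^(-1/4) = 1/3, which gives N = 81.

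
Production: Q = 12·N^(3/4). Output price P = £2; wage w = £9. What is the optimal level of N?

N* = 16

MP_N = (3/4)·12·N^(-1/4) = 9·N^(-1/4).
Profit maximization for a price taker requires P·MP_N = w: 2·9·N^(-1/4) = 9.
So N^(-1/4) = 0.5, which gives N = 16.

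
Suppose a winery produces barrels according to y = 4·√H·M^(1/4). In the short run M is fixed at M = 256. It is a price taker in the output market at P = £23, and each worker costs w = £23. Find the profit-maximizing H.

With M = 256, MP_H = (1/2)·4·H^(-1/2)·256^(1/4) = 8·H^(-1/2).
Profit maximization for a price taker requires P·MP_H = w: 23·8·H^(-1/2) = 23.
So H^(-1/2) = 0.125, which gives H = 64.

H* = 64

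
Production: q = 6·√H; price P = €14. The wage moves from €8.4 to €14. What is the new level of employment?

H* = 9

From P·MP_H = w with MP_H = 3·H^(-1/2), the labor demand is H(w) = (42/w)^(2).
At w = 8.4: H = 25. At w = 14: H = 9.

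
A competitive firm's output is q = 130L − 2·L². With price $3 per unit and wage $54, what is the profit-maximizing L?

L* = 28

The marginal product of L is MP_L = 130 − 4L.
A price-taking firm hires until the value of the marginal product equals the wage: P·MP_L = w, so 3·(130 − 4L) = 54.
Then 130 − 4L = 18, giving L = 28.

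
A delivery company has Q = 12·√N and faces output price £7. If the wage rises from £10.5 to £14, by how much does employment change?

ΔN = -7

From P·MP_N = w with MP_N = 6·N^(-1/2), the labor demand is N(w) = (42/w)^(2).
At w = 10.5: N = 16. At w = 14: N = 9.
ΔN = 9 − 16 = -7.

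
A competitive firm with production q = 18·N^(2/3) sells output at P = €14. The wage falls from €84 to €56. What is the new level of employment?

From P·MP_N = w with MP_N = 12·N^(-1/3), the labor demand is N(w) = (168/w)^(3).
At w = 84: N = 8. At w = 56: N = 27.

N* = 27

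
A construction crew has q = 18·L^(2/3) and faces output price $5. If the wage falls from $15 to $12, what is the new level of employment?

From P·MP_L = w with MP_L = 12·L^(-1/3), the labor demand is L(w) = (60/w)^(3).
At w = 15: L = 64. At w = 12: L = 125.

L* = 125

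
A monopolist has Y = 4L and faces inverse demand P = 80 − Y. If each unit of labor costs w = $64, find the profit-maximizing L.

Marginal revenue from the inverse demand is MR = 80 − 2Y.
The marginal product is MP_L = 4.
A monopolist hires until marginal revenue product equals the wage: MR·MP_L = w.
(80 − 8L)·4 = 64, so L = 8.

L* = 8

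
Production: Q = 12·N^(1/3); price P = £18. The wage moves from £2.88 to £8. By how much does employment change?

ΔN = -98

From P·MP_N = w with MP_N = 4·N^(-2/3), the labor demand is N(w) = (72/w)^(3/2).
At w = 2.88: N = 125. At w = 8: N = 27.
ΔN = 27 − 125 = -98.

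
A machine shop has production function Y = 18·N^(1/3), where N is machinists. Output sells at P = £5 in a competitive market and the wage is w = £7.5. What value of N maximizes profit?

MP_N = (1/3)·18·N^(-2/3) = 6·N^(-2/3).
Profit maximization for a price taker requires P·MP_N = w: 5·6·N^(-2/3) = 7.5.
So N^(-2/3) = 0.25, which gives N = 8.

N* = 8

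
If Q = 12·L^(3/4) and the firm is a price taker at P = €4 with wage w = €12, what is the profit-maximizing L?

MP_L = (3/4)·12·L^(-1/4) = 9·L^(-1/4).
Profit maximization for a price taker requires P·MP_L = w: 4·9·L^(-1/4) = 12.
So L^(-1/4) = 1/3, which gives L = 81.

L* = 81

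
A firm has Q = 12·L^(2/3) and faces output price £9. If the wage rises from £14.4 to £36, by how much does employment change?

ΔL = -117

From P·MP_L = w with MP_L = 8·L^(-1/3), the labor demand is L(w) = (72/w)^(3).
At w = 14.4: L = 125. At w = 36: L = 8.
ΔL = 8 − 125 = -117.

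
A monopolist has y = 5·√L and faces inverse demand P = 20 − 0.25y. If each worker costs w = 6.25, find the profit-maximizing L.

L* = 16

Marginal revenue from the inverse demand is MR = 20 − 0.5y.
The marginal product is MP_L = 2.5·L^(-1/2).
A monopolist hires until marginal revenue product equals the wage: MR·MP_L = w.
At L, y = 5·√L. Substituting and solving: (20 − 2.5·√L)·2.5·L^(-1/2) = 6.25 gives L = 16.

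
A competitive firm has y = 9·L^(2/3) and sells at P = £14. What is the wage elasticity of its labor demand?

ε = -3

MP_L = (2/3)·9·L^(-1/3), so P·MP_L = w gives 84·L^(-1/3) = w.
Solving, L(w) = (84/w)^(3). This is a constant-elasticity form: L ∝ w^(−3), so ε = −3.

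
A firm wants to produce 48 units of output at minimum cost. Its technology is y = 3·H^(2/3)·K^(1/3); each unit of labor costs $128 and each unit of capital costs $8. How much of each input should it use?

Cost minimization requires the marginal rate of technical substitution to equal the input-price ratio: MP_H/MP_K = w/r.
Here MP_H/MP_K = (2/3)·(K/H)/(1/3) = 2·(K/H). Setting this equal to 128/8 = 16 gives K = 8H.
Substituting into y = 48: 3·H^(2/3)·(8H)^(1/3) = 48.
Solving, H = 8 and K = 64.

H* = 8, K* = 64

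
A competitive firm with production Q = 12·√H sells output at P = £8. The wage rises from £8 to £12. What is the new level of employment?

From P·MP_H = w with MP_H = 6·H^(-1/2), the labor demand is H(w) = (48/w)^(2).
At w = 8: H = 36. At w = 12: H = 16.

H* = 16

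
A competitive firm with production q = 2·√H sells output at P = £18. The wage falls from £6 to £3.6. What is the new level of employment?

From P·MP_H = w with MP_H = H^(-1/2), the labor demand is H(w) = (18/w)^(2).
At w = 6: H = 9. At w = 3.6: H = 25.

H* = 25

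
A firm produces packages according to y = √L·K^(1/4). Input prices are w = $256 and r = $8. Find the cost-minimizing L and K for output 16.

Cost minimization requires the marginal rate of technical substitution to equal the input-price ratio: MP_L/MP_K = w/r.
Here MP_L/MP_K = (1/2)·(K/L)/(1/4) = 2·(K/L). Setting this equal to 256/8 = 32 gives K = 16L.
Substituting into y = 16: L^(1/2)·(16L)^(1/4) = 16.
Solving, L = 16 and K = 256.

L* = 16, K* = 256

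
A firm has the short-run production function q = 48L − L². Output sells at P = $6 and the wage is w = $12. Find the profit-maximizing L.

The marginal product of L is MP_L = 48 − 2L.
A price-taking firm hires until the value of the marginal product equals the wage: P·MP_L = w, so 6·(48 − 2L) = 12.
Then 48 − 2L = 2, giving L = 23.

L* = 23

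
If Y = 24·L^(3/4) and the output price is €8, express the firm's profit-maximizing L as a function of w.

L(w) = (144/w)^(4)

MP_L = (3/4)·24·L^(-1/4) = 18·L^(-1/4).
Setting P·MP_L = w: 144·L^(-1/4) = w.
Solving for L: L^(-1/4) = w/144, so L = (144/w)^(4).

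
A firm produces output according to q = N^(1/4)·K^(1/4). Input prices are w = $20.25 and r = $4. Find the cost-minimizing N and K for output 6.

Cost minimization requires the marginal rate of technical substitution to equal the input-price ratio: MP_N/MP_K = w/r.
Here MP_N/MP_K = (1/4)·(K/N)/(1/4) = (K/N). Setting this equal to 20.25/4 = 5.0625 gives K = 5.0625N.
Substituting into q = 6: N^(1/4)·(5.0625N)^(1/4) = 6.
Solving, N = 16 and K = 81.

N* = 16, K* = 81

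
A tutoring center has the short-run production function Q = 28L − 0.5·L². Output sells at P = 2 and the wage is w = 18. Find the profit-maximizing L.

The marginal product of L is MP_L = 28 − L.
A price-taking firm hires until the value of the marginal product equals the wage: P·MP_L = w, so 2·(28 − L) = 18.
Then 28 − L = 9, giving L = 19.

L* = 19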